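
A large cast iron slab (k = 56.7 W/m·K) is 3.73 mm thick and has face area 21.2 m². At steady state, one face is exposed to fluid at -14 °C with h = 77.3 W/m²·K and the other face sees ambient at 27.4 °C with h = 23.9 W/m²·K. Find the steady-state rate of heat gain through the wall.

Q = 16.0 kW

Resistance network (inner→outer):
  R_conv,in = 1/(hA) = 1/(77.3·21.2) = 6.102×10^-4 K/W
  R_cast iron = L/(kA) = 0.00373/(56.7·21.2) = 3.103×10^-6 K/W
  R_conv,out = 1/(hA) = 1/(23.9·21.2) = 0.001974 K/W
ΣR = 6.102×10^-4 + 3.103×10^-6 + 0.001974 = 0.002587 K/W
Q = ΔT/ΣR = (-14 °C − 27.4 °C)/0.002587 = -16000 W
(Negative Q ⇒ heat flows inward; heat gain = 16000 W.)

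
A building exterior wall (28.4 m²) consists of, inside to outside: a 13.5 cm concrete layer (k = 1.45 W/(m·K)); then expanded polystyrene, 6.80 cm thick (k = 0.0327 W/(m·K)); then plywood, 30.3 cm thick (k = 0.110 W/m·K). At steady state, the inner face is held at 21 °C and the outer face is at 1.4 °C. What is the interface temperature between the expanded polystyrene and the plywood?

T = 12.4 °C

Series thermal resistances, inner to outer:
  R_concrete = L/(kA) = 0.135/(1.45·28.4) = 0.003278 K/W
  R_expanded polystyrene = L/(kA) = 0.0680/(0.0327·28.4) = 0.07322 K/W
  R_plywood = L/(kA) = 0.303/(0.110·28.4) = 0.09699 K/W
ΣR = 0.003278 + 0.07322 + 0.09699 = 0.1735 K/W
Q = ΔT/ΣR = (21 °C − 1.4 °C)/0.1735 = 113.0 W
From the inner boundary to the expanded polystyrene/plywood interface, ΣR_partial = 0.07650 K/W.
T_interface = T_in − Q·ΣR_partial = 21 °C − (113.0)(0.07650) = 12.4 °C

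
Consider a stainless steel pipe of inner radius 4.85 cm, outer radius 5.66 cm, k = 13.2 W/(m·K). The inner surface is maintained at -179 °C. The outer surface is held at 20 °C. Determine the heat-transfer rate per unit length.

Q' = 1.07×10^5 W/m

Q' = 2πk·ΔT/ln(r₂/r₁) = 2π × 13.2 × 199 / ln(0.0566/0.0485) = 1.07×10^5 W/m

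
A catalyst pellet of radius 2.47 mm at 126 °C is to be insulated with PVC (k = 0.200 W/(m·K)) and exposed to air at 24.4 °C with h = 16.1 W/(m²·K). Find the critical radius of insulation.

For a sphere, r_cr = 2k_ins/h = 2·0.200/16.1 = 0.0248 m = 2.48 cm

r_cr = 2.48 cm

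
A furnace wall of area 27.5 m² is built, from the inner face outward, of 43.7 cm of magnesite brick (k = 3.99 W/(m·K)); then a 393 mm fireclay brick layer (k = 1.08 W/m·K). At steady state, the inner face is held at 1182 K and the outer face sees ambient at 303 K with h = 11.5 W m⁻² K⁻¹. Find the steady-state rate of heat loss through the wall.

Treat each layer as a resistance in series:
  R_magnesite brick = L/(kA) = 0.437/(3.99·27.5) = 0.003983 K/W
  R_fireclay brick = L/(kA) = 0.393/(1.08·27.5) = 0.01323 K/W
  R_conv,out = 1/(hA) = 1/(11.5·27.5) = 0.003162 K/W
ΣR = 0.003983 + 0.01323 + 0.003162 = 0.02038 K/W
Q = ΔT/ΣR = (1182 K − 303 K)/0.02038 = 43100 W

Q = 43100 W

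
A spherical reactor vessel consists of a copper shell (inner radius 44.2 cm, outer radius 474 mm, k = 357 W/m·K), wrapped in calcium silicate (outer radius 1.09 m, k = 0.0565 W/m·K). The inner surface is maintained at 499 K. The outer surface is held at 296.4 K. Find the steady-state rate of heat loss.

Q = 121 W

Treat each layer as a resistance in series:
  R_copper = (1/0.442 − 1/0.474)/(4πk) = 0.1527/(4π·357) = 3.405×10^-5 K/W
  R_calcium silicate = (1/0.474 − 1/1.09)/(4πk) = 1.192/(4π·0.0565) = 1.679 K/W
ΣR = 3.405×10^-5 + 1.679 = 1.679 K/W
Q = ΔT/ΣR = (499 K − 296.4 K)/1.679 = 121 W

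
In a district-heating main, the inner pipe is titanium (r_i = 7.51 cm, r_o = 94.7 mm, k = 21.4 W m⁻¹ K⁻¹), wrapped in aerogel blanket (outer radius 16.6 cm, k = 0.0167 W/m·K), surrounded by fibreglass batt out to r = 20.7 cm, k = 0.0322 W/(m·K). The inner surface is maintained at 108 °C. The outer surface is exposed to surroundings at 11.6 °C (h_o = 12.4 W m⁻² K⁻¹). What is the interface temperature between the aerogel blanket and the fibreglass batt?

Resistance network (inner→outer):
  R'_titanium = ln(0.0947/0.0751)/(2πk) = 0.2319/(2π·21.4) = 0.001725 m·K/W
  R'_aerogel blanket = ln(0.166/0.0947)/(2πk) = 0.5613/(2π·0.0167) = 5.349 m·K/W
  R'_fibreglass batt = ln(0.207/0.166)/(2πk) = 0.2207/(2π·0.0322) = 1.091 m·K/W
  R'_conv,out = 1/(2πr h) = 1/(2π·0.207·12.4) = 0.06201 m·K/W
ΣR = 0.001725 + 5.349 + 1.091 + 0.06201 = 6.504 m·K/W
Q' = ΔT/ΣR = (108 °C − 11.6 °C)/6.504 = 14.82 W/m
From the inner boundary to the aerogel blanket/fibreglass batt interface, ΣR_partial = 5.351 m·K/W.
T_interface = T_in − Q'·ΣR_partial = 108 °C − (14.82)(5.351) = 28.7 °C

T = 28.7 °C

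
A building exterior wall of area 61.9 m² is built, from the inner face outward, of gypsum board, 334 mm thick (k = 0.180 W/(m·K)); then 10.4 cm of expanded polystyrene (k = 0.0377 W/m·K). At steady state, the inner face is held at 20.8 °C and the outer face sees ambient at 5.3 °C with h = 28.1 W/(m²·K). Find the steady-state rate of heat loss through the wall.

Q = 206 W

Resistance network (inner→outer):
  R_gypsum board = L/(kA) = 0.334/(0.180·61.9) = 0.02998 K/W
  R_expanded polystyrene = L/(kA) = 0.104/(0.0377·61.9) = 0.04457 K/W
  R_conv,out = 1/(hA) = 1/(28.1·61.9) = 5.749×10^-4 K/W
ΣR = 0.02998 + 0.04457 + 5.749×10^-4 = 0.07512 K/W
Q = ΔT/ΣR = (20.8 °C − 5.3 °C)/0.07512 = 206 W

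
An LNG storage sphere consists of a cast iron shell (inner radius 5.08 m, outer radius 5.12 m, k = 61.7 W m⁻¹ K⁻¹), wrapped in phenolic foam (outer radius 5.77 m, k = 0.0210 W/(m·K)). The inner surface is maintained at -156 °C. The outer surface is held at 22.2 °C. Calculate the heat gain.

Q = 2.14 kW

Series thermal resistances, inner to outer:
  R_cast iron = (1/5.08 − 1/5.12)/(4πk) = 0.001538/(4π·61.7) = 1.983×10^-6 K/W
  R_phenolic foam = (1/5.12 − 1/5.77)/(4πk) = 0.02200/(4π·0.0210) = 0.08338 K/W
ΣR = 1.983×10^-6 + 0.08338 = 0.08338 K/W
Q = ΔT/ΣR = (-156 °C − 22.2 °C)/0.08338 = -2140 W
(Negative Q ⇒ heat flows inward; heat gain = 2140 W.)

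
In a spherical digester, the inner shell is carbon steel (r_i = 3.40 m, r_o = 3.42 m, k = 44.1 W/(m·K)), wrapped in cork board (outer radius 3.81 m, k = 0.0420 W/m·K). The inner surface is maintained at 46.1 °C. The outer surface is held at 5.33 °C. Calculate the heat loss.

Treat each layer as a resistance in series:
  R_carbon steel = (1/3.40 − 1/3.42)/(4πk) = 0.001720/(4π·44.1) = 3.104×10^-6 K/W
  R_cork board = (1/3.42 − 1/3.81)/(4πk) = 0.02993/(4π·0.0420) = 0.05671 K/W
ΣR = 3.104×10^-6 + 0.05671 = 0.05671 K/W
Q = ΔT/ΣR = (46.1 °C − 5.33 °C)/0.05671 = 719 W

Q = 719 W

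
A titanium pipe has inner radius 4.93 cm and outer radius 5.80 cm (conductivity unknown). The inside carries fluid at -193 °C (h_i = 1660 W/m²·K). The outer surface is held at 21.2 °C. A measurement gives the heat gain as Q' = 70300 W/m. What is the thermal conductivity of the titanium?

ΣR = ΔT/Q' = |-193 − 21.2|/70300 = 0.003047 m·K/W
Known resistances:
  R'_conv,in = 1/(2πr h) = 1/(2π·0.0493·1660) = 0.001945 m·K/W
R_titanium = ΣR − ΣR_known = 0.003047 − 0.001945 = 0.001102 m·K/W
ln(r₂/r₁)/(2πk) = 0.001102 ⇒ k = 0.1625/(2π·0.001102) = 23.5 W/m·K

k = 23.5 W/m·K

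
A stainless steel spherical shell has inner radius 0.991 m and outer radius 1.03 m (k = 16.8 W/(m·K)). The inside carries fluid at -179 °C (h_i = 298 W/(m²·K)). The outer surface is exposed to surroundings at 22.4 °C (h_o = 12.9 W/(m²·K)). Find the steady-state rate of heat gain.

Resistance network (inner→outer):
  R_conv,in = 1/(4πr²h) = 1/(4π·0.991²·298) = 2.719×10^-4 K/W
  R_stainless steel = (1/0.991 − 1/1.03)/(4πk) = 0.03821/(4π·16.8) = 1.810×10^-4 K/W
  R_conv,out = 1/(4πr²h) = 1/(4π·1.03²·12.9) = 0.005815 K/W
ΣR = 2.719×10^-4 + 1.810×10^-4 + 0.005815 = 0.006268 K/W
Q = ΔT/ΣR = (-179 °C − 22.4 °C)/0.006268 = -32100 W
(Negative Q ⇒ heat flows inward; heat gain = 32100 W.)

Q = 32100 W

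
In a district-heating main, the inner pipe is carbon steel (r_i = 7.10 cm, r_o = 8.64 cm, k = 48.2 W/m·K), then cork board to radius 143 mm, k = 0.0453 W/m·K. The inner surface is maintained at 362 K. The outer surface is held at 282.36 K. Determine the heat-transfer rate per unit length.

Resistance network (inner→outer):
  R'_carbon steel = ln(0.0864/0.0710)/(2πk) = 0.1963/(2π·48.2) = 6.482×10^-4 m·K/W
  R'_cork board = ln(0.143/0.0864)/(2πk) = 0.5039/(2π·0.0453) = 1.770 m·K/W
ΣR = 6.482×10^-4 + 1.770 = 1.771 m·K/W
Q' = ΔT/ΣR = (362 K − 282.36 K)/1.771 = 45.0 W/m

Q' = 45.0 W/m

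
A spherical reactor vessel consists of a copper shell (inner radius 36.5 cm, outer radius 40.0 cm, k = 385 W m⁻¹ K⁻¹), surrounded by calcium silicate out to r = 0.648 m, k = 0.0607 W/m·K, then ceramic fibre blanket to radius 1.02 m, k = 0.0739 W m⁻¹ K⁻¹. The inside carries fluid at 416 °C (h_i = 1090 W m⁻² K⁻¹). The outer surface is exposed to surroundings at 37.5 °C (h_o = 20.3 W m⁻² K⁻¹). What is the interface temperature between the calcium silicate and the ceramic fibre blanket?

T = 161 °C

Treat each layer as a resistance in series:
  R_conv,in = 1/(4πr²h) = 1/(4π·0.365²·1090) = 5.480×10^-4 K/W
  R_copper = (1/0.365 − 1/0.400)/(4πk) = 0.2397/(4π·385) = 4.955×10^-5 K/W
  R_calcium silicate = (1/0.400 − 1/0.648)/(4πk) = 0.9568/(4π·0.0607) = 1.254 K/W
  R_ceramic fibre blanket = (1/0.648 − 1/1.02)/(4πk) = 0.5628/(4π·0.0739) = 0.6061 K/W
  R_conv,out = 1/(4πr²h) = 1/(4π·1.02²·20.3) = 0.003768 K/W
ΣR = 5.480×10^-4 + 4.955×10^-5 + 1.254 + 0.6061 + 0.003768 = 1.864 K/W
Q = ΔT/ΣR = (416 °C − 37.5 °C)/1.864 = 203.1 W
From the inner boundary to the calcium silicate/ceramic fibre blanket interface, ΣR_partial = 1.255 K/W.
T_interface = T_in − Q·ΣR_partial = 416 °C − (203.1)(1.255) = 161 °C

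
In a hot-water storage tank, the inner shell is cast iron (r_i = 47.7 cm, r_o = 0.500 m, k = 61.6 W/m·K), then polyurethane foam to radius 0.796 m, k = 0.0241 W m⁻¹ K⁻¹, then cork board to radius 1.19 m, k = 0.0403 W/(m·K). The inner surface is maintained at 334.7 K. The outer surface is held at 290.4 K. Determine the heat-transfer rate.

Treat each layer as a resistance in series:
  R_cast iron = (1/0.477 − 1/0.500)/(4πk) = 0.09644/(4π·61.6) = 1.246×10^-4 K/W
  R_polyurethane foam = (1/0.500 − 1/0.796)/(4πk) = 0.7437/(4π·0.0241) = 2.456 K/W
  R_cork board = (1/0.796 − 1/1.19)/(4πk) = 0.4159/(4π·0.0403) = 0.8213 K/W
ΣR = 1.246×10^-4 + 2.456 + 0.8213 = 3.277 K/W
Q = ΔT/ΣR = (334.7 K − 290.4 K)/3.277 = 13.5 W

Q = 13.5 W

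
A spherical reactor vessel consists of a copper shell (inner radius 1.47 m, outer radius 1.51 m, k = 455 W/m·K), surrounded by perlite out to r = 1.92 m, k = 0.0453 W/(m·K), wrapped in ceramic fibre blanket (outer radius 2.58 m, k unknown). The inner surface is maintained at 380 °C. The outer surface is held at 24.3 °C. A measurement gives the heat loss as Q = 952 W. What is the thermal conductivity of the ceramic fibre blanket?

ΣR = ΔT/Q = |380 − 24.3|/952 = 0.3736 K/W
Known resistances:
  R_copper = (1/1.47 − 1/1.51)/(4πk) = 0.01802/(4π·455) = 3.152×10^-6 K/W
  R_perlite = (1/1.51 − 1/1.92)/(4πk) = 0.1414/(4π·0.0453) = 0.2484 K/W
R_ceramic fibre blanket = ΣR − ΣR_known = 0.3736 − 0.2484 = 0.1252 K/W
(1/r₁−1/r₂)/(4πk) = 0.1252 ⇒ k = 0.1332/(4π·0.1252) = 0.0847 W/m·K

k = 0.0847 W/m·K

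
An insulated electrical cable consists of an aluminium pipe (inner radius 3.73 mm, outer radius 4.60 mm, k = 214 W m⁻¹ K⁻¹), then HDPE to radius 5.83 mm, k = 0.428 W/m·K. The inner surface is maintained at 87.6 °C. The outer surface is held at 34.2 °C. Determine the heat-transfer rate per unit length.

Resistance network (inner→outer):
  R'_aluminium = ln(0.00460/0.00373)/(2πk) = 0.2096/(2π·214) = 1.559×10^-4 m·K/W
  R'_HDPE = ln(0.00583/0.00460)/(2πk) = 0.2370/(2π·0.428) = 0.08812 m·K/W
ΣR = 1.559×10^-4 + 0.08812 = 0.08828 m·K/W
Q' = ΔT/ΣR = (87.6 °C − 34.2 °C)/0.08828 = 605 W/m

Q' = 605 W/m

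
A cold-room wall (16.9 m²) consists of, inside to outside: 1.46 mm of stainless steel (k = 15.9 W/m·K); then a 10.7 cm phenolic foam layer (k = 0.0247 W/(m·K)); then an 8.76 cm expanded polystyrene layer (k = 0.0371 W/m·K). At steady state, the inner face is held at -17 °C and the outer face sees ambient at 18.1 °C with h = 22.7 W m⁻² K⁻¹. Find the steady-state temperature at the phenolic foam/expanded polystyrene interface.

Treat each layer as a resistance in series:
  R_stainless steel = L/(kA) = 0.00146/(15.9·16.9) = 5.433×10^-6 K/W
  R_phenolic foam = L/(kA) = 0.107/(0.0247·16.9) = 0.2563 K/W
  R_expanded polystyrene = L/(kA) = 0.0876/(0.0371·16.9) = 0.1397 K/W
  R_conv,out = 1/(hA) = 1/(22.7·16.9) = 0.002607 K/W
ΣR = 5.433×10^-6 + 0.2563 + 0.1397 + 0.002607 = 0.3986 K/W
Q = ΔT/ΣR = (-17 °C − 18.1 °C)/0.3986 = -88.06 W
From the inner boundary to the phenolic foam/expanded polystyrene interface, ΣR_partial = 0.2563 K/W.
T_interface = T_in − Q·ΣR_partial = -17 °C − (-88.06)(0.2563) = 5.57 °C

T = 5.57 °C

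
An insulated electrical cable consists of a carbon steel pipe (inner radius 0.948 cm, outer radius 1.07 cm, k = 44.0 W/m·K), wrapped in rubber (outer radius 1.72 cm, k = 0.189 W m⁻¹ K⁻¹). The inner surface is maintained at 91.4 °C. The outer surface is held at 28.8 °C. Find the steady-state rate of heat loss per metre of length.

Q' = 156 W/m

Treat each layer as a resistance in series:
  R'_carbon steel = ln(0.0107/0.00948)/(2πk) = 0.1211/(2π·44.0) = 4.379×10^-4 m·K/W
  R'_rubber = ln(0.0172/0.0107)/(2πk) = 0.4747/(2π·0.189) = 0.3997 m·K/W
ΣR = 4.379×10^-4 + 0.3997 = 0.4001 m·K/W
Q' = ΔT/ΣR = (91.4 °C − 28.8 °C)/0.4001 = 156 W/m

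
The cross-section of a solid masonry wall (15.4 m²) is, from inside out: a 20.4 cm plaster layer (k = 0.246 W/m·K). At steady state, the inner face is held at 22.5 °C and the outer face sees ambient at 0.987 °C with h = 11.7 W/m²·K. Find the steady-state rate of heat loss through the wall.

Q = 362 W

Resistance network (inner→outer):
  R_plaster = L/(kA) = 0.204/(0.246·15.4) = 0.05385 K/W
  R_conv,out = 1/(hA) = 1/(11.7·15.4) = 0.005550 K/W
ΣR = 0.05385 + 0.005550 = 0.05940 K/W
Q = ΔT/ΣR = (22.5 °C − 0.987 °C)/0.05940 = 362 W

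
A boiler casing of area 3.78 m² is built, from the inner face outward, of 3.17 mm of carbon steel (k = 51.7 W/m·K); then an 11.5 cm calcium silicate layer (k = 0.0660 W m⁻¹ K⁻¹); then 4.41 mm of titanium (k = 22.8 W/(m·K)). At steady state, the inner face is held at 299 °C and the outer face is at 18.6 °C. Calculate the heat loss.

Q = 608 W

Resistance network (inner→outer):
  R_carbon steel = L/(kA) = 0.00317/(51.7·3.78) = 1.622×10^-5 K/W
  R_calcium silicate = L/(kA) = 0.115/(0.0660·3.78) = 0.4610 K/W
  R_titanium = L/(kA) = 0.00441/(22.8·3.78) = 5.117×10^-5 K/W
ΣR = 1.622×10^-5 + 0.4610 + 5.117×10^-5 = 0.4611 K/W
Q = ΔT/ΣR = (299 °C − 18.6 °C)/0.4611 = 608 W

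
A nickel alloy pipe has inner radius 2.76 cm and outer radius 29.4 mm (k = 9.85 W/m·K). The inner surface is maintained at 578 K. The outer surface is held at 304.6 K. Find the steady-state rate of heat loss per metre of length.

Q' = 2πk·ΔT/ln(r₂/r₁) = 2π × 9.85 × 273.4 / ln(0.0294/0.0276) = 2.68×10^5 W/m

Q' = 2.68×10^5 W/m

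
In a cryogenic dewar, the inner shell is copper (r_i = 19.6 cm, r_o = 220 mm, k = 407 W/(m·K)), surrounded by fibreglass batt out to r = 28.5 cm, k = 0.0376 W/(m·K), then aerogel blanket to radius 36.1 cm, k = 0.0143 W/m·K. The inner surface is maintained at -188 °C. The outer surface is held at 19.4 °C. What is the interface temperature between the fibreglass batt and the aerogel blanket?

Series thermal resistances, inner to outer:
  R_copper = (1/0.196 − 1/0.220)/(4πk) = 0.5566/(4π·407) = 1.088×10^-4 K/W
  R_fibreglass batt = (1/0.220 − 1/0.285)/(4πk) = 1.037/(4π·0.0376) = 2.194 K/W
  R_aerogel blanket = (1/0.285 − 1/0.361)/(4πk) = 0.7387/(4π·0.0143) = 4.111 K/W
ΣR = 1.088×10^-4 + 2.194 + 4.111 = 6.305 K/W
Q = ΔT/ΣR = (-188 °C − 19.4 °C)/6.305 = -32.89 W
From the inner boundary to the fibreglass batt/aerogel blanket interface, ΣR_partial = 2.194 K/W.
T_interface = T_in − Q·ΣR_partial = -188 °C − (-32.89)(2.194) = -116 °C

T = -116 °C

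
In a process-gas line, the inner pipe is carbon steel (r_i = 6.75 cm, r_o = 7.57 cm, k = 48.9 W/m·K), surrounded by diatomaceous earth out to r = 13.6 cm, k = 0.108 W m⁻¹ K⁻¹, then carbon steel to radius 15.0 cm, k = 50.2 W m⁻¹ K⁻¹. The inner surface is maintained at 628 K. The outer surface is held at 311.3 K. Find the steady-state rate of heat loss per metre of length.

Q' = 367 W/m

Treat each layer as a resistance in series:
  R'_carbon steel = ln(0.0757/0.0675)/(2πk) = 0.1147/(2π·48.9) = 3.732×10^-4 m·K/W
  R'_diatomaceous earth = ln(0.136/0.0757)/(2πk) = 0.5859/(2π·0.108) = 0.8634 m·K/W
  R'_carbon steel = ln(0.150/0.136)/(2πk) = 0.09798/(2π·50.2) = 3.106×10^-4 m·K/W
ΣR = 3.732×10^-4 + 0.8634 + 3.106×10^-4 = 0.8641 m·K/W
Q' = ΔT/ΣR = (628 K − 311.3 K)/0.8641 = 367 W/m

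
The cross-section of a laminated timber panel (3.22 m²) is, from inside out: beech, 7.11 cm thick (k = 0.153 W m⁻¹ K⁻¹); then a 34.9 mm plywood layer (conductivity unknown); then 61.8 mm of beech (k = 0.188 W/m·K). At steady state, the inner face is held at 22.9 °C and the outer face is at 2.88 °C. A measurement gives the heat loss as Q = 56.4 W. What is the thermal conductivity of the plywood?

k = 0.0998 W/m·K

ΣR = ΔT/Q = |22.9 − 2.88|/56.4 = 0.3550 K/W
Known resistances:
  R_beech = L/(kA) = 0.0711/(0.153·3.22) = 0.1443 K/W
  R_beech = L/(kA) = 0.0618/(0.188·3.22) = 0.1021 K/W
R_plywood = ΣR − ΣR_known = 0.3550 − 0.2464 = 0.1086 K/W
L/(kA) = 0.1086 ⇒ k = 0.0349/(0.1086·3.22) = 0.0998 W/m·K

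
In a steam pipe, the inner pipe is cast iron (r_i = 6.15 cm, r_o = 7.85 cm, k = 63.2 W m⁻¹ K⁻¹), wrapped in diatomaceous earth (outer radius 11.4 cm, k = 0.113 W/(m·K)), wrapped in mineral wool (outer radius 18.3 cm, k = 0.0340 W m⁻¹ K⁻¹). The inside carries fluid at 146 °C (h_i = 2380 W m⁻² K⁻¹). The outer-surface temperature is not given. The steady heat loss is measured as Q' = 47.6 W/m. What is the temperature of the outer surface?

T_out = 15.4 °C

Sum the resistances:
  R'_conv,in = 1/(2πr h) = 1/(2π·0.0615·2380) = 0.001087 m·K/W
  R'_cast iron = ln(0.0785/0.0615)/(2πk) = 0.2441/(2π·63.2) = 6.146×10^-4 m·K/W
  R'_diatomaceous earth = ln(0.114/0.0785)/(2πk) = 0.3731/(2π·0.113) = 0.5255 m·K/W
  R'_mineral wool = ln(0.183/0.114)/(2πk) = 0.4733/(2π·0.0340) = 2.215 m·K/W
ΣR = 2.743 m·K/W
ΔT = Q'·ΣR = 47.6 × 2.743 = 130.6 K
Heat flows outward, so T_out = T_in − ΔT = 146 − 130.6 = 15.4 °C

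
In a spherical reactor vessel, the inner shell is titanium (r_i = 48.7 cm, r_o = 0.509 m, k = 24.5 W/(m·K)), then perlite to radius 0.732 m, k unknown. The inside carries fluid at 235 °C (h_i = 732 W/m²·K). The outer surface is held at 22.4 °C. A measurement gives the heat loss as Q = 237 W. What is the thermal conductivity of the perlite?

k = 0.0531 W/m·K

ΣR = ΔT/Q = |235 − 22.4|/237 = 0.8970 K/W
Known resistances:
  R_conv,in = 1/(4πr²h) = 1/(4π·0.487²·732) = 4.584×10^-4 K/W
  R_titanium = (1/0.487 − 1/0.509)/(4πk) = 0.08875/(4π·24.5) = 2.883×10^-4 K/W
R_perlite = ΣR − ΣR_known = 0.8970 − 7.467×10^-4 = 0.8963 K/W
(1/r₁−1/r₂)/(4πk) = 0.8963 ⇒ k = 0.5985/(4π·0.8963) = 0.0531 W/m·K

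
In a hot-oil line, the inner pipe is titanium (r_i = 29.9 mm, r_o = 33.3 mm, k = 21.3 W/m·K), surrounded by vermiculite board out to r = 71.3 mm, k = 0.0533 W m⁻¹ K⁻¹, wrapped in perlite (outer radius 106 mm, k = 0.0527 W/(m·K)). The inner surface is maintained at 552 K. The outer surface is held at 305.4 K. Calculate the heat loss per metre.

Q' = 71.0 W/m

Treat each layer as a resistance in series:
  R'_titanium = ln(0.0333/0.0299)/(2πk) = 0.1077/(2π·21.3) = 8.047×10^-4 m·K/W
  R'_vermiculite board = ln(0.0713/0.0333)/(2πk) = 0.7613/(2π·0.0533) = 2.273 m·K/W
  R'_perlite = ln(0.106/0.0713)/(2πk) = 0.3965/(2π·0.0527) = 1.198 m·K/W
ΣR = 8.047×10^-4 + 2.273 + 1.198 = 3.472 m·K/W
Q' = ΔT/ΣR = (552 K − 305.4 K)/3.472 = 71.0 W/m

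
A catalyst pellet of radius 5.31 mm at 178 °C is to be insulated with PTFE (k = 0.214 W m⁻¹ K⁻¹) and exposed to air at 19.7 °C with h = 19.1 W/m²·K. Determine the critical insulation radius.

r_cr = 2.24 cm

For a sphere, r_cr = 2k_ins/h = 2·0.214/19.1 = 0.0224 m = 2.24 cm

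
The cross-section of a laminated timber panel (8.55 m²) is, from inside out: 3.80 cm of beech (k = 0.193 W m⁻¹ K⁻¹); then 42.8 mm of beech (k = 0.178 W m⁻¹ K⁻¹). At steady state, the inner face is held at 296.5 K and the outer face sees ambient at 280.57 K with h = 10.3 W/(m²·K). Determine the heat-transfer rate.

Resistance network (inner→outer):
  R_beech = L/(kA) = 0.0380/(0.193·8.55) = 0.02303 K/W
  R_beech = L/(kA) = 0.0428/(0.178·8.55) = 0.02812 K/W
  R_conv,out = 1/(hA) = 1/(10.3·8.55) = 0.01136 K/W
ΣR = 0.02303 + 0.02812 + 0.01136 = 0.06251 K/W
Q = ΔT/ΣR = (296.5 K − 280.57 K)/0.06251 = 255 W

Q = 255 W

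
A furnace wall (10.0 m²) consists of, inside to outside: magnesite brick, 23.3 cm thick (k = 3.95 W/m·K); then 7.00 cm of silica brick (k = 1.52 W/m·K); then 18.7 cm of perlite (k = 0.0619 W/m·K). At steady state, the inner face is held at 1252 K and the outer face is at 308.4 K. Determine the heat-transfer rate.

Q = 3020 W

Treat each layer as a resistance in series:
  R_magnesite brick = L/(kA) = 0.233/(3.95·10.0) = 0.005899 K/W
  R_silica brick = L/(kA) = 0.0700/(1.52·10.0) = 0.004605 K/W
  R_perlite = L/(kA) = 0.187/(0.0619·10.0) = 0.3021 K/W
ΣR = 0.005899 + 0.004605 + 0.3021 = 0.3126 K/W
Q = ΔT/ΣR = (1252 K − 308.4 K)/0.3126 = 3020 W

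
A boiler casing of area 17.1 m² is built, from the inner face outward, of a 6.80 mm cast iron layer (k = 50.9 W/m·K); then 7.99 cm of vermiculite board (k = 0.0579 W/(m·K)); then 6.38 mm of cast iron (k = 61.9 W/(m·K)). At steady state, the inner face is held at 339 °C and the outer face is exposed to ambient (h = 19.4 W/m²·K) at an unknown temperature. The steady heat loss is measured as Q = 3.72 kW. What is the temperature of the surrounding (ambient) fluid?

T_out = 27.5 °C

Sum the resistances:
  R_cast iron = L/(kA) = 0.00680/(50.9·17.1) = 7.813×10^-6 K/W
  R_vermiculite board = L/(kA) = 0.0799/(0.0579·17.1) = 0.08070 K/W
  R_cast iron = L/(kA) = 0.00638/(61.9·17.1) = 6.027×10^-6 K/W
  R_conv,out = 1/(hA) = 1/(19.4·17.1) = 0.003014 K/W
ΣR = 0.08373 K/W
ΔT = Q·ΣR = 3720 × 0.08373 = 311.5 K
Heat flows outward, so T_out = T_in − ΔT = 339 − 311.5 = 27.5 °C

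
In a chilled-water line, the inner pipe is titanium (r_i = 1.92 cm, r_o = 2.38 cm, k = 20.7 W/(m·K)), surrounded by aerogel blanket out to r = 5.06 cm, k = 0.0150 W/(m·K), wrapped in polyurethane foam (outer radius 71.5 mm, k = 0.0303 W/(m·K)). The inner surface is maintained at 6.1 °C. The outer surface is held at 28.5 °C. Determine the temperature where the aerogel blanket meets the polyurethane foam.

T = 24.4 °C

Series thermal resistances, inner to outer:
  R'_titanium = ln(0.0238/0.0192)/(2πk) = 0.2148/(2π·20.7) = 0.001651 m·K/W
  R'_aerogel blanket = ln(0.0506/0.0238)/(2πk) = 0.7543/(2π·0.0150) = 8.003 m·K/W
  R'_polyurethane foam = ln(0.0715/0.0506)/(2πk) = 0.3457/(2π·0.0303) = 1.816 m·K/W
ΣR = 0.001651 + 8.003 + 1.816 = 9.821 m·K/W
Q' = ΔT/ΣR = (6.1 °C − 28.5 °C)/9.821 = -2.281 W/m
From the inner boundary to the aerogel blanket/polyurethane foam interface, ΣR_partial = 8.005 m·K/W.
T_interface = T_in − Q'·ΣR_partial = 6.1 °C − (-2.281)(8.005) = 24.4 °C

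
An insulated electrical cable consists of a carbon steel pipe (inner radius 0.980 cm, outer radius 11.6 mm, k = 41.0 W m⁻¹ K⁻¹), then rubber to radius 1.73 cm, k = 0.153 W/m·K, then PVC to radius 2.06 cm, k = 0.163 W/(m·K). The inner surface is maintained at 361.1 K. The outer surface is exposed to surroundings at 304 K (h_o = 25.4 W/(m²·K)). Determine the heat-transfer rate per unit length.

Q' = 64.1 W/m

Treat each layer as a resistance in series:
  R'_carbon steel = ln(0.0116/0.00980)/(2πk) = 0.1686/(2π·41.0) = 6.546×10^-4 m·K/W
  R'_rubber = ln(0.0173/0.0116)/(2πk) = 0.3997/(2π·0.153) = 0.4158 m·K/W
  R'_PVC = ln(0.0206/0.0173)/(2πk) = 0.1746/(2π·0.163) = 0.1705 m·K/W
  R'_conv,out = 1/(2πr h) = 1/(2π·0.0206·25.4) = 0.3042 m·K/W
ΣR = 6.546×10^-4 + 0.4158 + 0.1705 + 0.3042 = 0.8912 m·K/W
Q' = ΔT/ΣR = (361.1 K − 304 K)/0.8912 = 64.1 W/m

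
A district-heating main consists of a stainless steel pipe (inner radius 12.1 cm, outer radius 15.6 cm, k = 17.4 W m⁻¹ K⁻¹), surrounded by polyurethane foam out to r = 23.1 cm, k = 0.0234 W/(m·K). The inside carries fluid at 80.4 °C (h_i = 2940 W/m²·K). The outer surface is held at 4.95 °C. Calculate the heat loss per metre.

Treat each layer as a resistance in series:
  R'_conv,in = 1/(2πr h) = 1/(2π·0.121·2940) = 4.474×10^-4 m·K/W
  R'_stainless steel = ln(0.156/0.121)/(2πk) = 0.2541/(2π·17.4) = 0.002324 m·K/W
  R'_polyurethane foam = ln(0.231/0.156)/(2πk) = 0.3926/(2π·0.0234) = 2.670 m·K/W
ΣR = 4.474×10^-4 + 0.002324 + 2.670 = 2.673 m·K/W
Q' = ΔT/ΣR = (80.4 °C − 4.95 °C)/2.673 = 28.2 W/m

Q' = 28.2 W/m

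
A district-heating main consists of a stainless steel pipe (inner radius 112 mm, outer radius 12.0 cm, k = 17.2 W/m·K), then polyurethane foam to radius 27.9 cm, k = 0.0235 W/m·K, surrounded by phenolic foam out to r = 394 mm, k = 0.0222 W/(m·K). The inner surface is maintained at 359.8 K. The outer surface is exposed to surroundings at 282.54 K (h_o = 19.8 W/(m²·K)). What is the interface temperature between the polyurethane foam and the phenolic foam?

T = 306.0 K

Series thermal resistances, inner to outer:
  R'_stainless steel = ln(0.120/0.112)/(2πk) = 0.06899/(2π·17.2) = 6.384×10^-4 m·K/W
  R'_polyurethane foam = ln(0.279/0.120)/(2πk) = 0.8437/(2π·0.0235) = 5.714 m·K/W
  R'_phenolic foam = ln(0.394/0.279)/(2πk) = 0.3451/(2π·0.0222) = 2.474 m·K/W
  R'_conv,out = 1/(2πr h) = 1/(2π·0.394·19.8) = 0.02040 m·K/W
ΣR = 6.384×10^-4 + 5.714 + 2.474 + 0.02040 = 8.209 m·K/W
Q' = ΔT/ΣR = (359.8 K − 282.54 K)/8.209 = 9.412 W/m
From the inner boundary to the polyurethane foam/phenolic foam interface, ΣR_partial = 5.715 m·K/W.
T_interface = T_in − Q'·ΣR_partial = 359.8 K − (9.412)(5.715) = 306.0 K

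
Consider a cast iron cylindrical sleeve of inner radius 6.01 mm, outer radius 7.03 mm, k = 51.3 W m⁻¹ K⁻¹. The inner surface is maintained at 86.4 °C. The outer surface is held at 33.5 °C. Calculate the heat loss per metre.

Q' = 2πk·ΔT/ln(r₂/r₁) = 2π × 51.3 × 52.9 / ln(0.00703/0.00601) = 1.09×10^5 W/m

Q' = 109 kW/m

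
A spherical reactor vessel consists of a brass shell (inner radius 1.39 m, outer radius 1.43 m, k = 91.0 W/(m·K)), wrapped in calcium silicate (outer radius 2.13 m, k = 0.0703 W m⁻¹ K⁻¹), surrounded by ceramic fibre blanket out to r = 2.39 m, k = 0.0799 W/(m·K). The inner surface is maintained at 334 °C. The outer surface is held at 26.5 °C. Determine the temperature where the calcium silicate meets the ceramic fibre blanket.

Treat each layer as a resistance in series:
  R_brass = (1/1.39 − 1/1.43)/(4πk) = 0.02012/(4π·91.0) = 1.760×10^-5 K/W
  R_calcium silicate = (1/1.43 − 1/2.13)/(4πk) = 0.2298/(4π·0.0703) = 0.2601 K/W
  R_ceramic fibre blanket = (1/2.13 − 1/2.39)/(4πk) = 0.05107/(4π·0.0799) = 0.05087 K/W
ΣR = 1.760×10^-5 + 0.2601 + 0.05087 = 0.3110 K/W
Q = ΔT/ΣR = (334 °C − 26.5 °C)/0.3110 = 988.7 W
From the inner boundary to the calcium silicate/ceramic fibre blanket interface, ΣR_partial = 0.2601 K/W.
T_interface = T_in − Q·ΣR_partial = 334 °C − (988.7)(0.2601) = 76.8 °C

T = 76.8 °C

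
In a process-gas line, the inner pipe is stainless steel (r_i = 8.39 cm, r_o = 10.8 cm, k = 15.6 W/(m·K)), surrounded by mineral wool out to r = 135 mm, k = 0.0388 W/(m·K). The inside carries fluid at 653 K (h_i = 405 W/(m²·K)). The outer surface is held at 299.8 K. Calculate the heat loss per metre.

Resistance network (inner→outer):
  R'_conv,in = 1/(2πr h) = 1/(2π·0.0839·405) = 0.004684 m·K/W
  R'_stainless steel = ln(0.108/0.0839)/(2πk) = 0.2525/(2π·15.6) = 0.002576 m·K/W
  R'_mineral wool = ln(0.135/0.108)/(2πk) = 0.2231/(2π·0.0388) = 0.9153 m·K/W
ΣR = 0.004684 + 0.002576 + 0.9153 = 0.9226 m·K/W
Q' = ΔT/ΣR = (653 K − 299.8 K)/0.9226 = 383 W/m

Q' = 383 W/m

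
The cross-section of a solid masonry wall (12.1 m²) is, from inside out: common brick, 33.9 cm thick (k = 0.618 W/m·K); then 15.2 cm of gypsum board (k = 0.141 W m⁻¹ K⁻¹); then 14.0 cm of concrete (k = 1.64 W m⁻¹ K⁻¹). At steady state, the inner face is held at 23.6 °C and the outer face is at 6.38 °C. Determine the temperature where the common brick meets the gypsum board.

T = 18.1 °C

Treat each layer as a resistance in series:
  R_common brick = L/(kA) = 0.339/(0.618·12.1) = 0.04533 K/W
  R_gypsum board = L/(kA) = 0.152/(0.141·12.1) = 0.08909 K/W
  R_concrete = L/(kA) = 0.140/(1.64·12.1) = 0.007055 K/W
ΣR = 0.04533 + 0.08909 + 0.007055 = 0.1415 K/W
Q = ΔT/ΣR = (23.6 °C − 6.38 °C)/0.1415 = 121.7 W
From the inner boundary to the common brick/gypsum board interface, ΣR_partial = 0.04533 K/W.
T_interface = T_in − Q·ΣR_partial = 23.6 °C − (121.7)(0.04533) = 18.1 °C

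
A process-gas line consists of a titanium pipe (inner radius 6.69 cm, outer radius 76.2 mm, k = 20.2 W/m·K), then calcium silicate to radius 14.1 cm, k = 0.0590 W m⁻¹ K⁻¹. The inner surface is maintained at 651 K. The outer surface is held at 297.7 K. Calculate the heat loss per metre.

Series thermal resistances, inner to outer:
  R'_titanium = ln(0.0762/0.0669)/(2πk) = 0.1302/(2π·20.2) = 0.001026 m·K/W
  R'_calcium silicate = ln(0.141/0.0762)/(2πk) = 0.6154/(2π·0.0590) = 1.660 m·K/W
ΣR = 0.001026 + 1.660 = 1.661 m·K/W
Q' = ΔT/ΣR = (651 K − 297.7 K)/1.661 = 213 W/m

Q' = 213 W/m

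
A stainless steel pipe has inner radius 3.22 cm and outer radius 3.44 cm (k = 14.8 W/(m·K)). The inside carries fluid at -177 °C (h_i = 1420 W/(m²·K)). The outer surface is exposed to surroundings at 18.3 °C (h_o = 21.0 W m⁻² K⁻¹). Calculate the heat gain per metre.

Q' = 870 W/m

Treat each layer as a resistance in series:
  R'_conv,in = 1/(2πr h) = 1/(2π·0.0322·1420) = 0.003481 m·K/W
  R'_stainless steel = ln(0.0344/0.0322)/(2πk) = 0.06609/(2π·14.8) = 7.107×10^-4 m·K/W
  R'_conv,out = 1/(2πr h) = 1/(2π·0.0344·21.0) = 0.2203 m·K/W
ΣR = 0.003481 + 7.107×10^-4 + 0.2203 = 0.2245 m·K/W
Q' = ΔT/ΣR = (-177 °C − 18.3 °C)/0.2245 = -870 W/m
(Negative Q' ⇒ heat flows inward; heat gain = 870 W/m.)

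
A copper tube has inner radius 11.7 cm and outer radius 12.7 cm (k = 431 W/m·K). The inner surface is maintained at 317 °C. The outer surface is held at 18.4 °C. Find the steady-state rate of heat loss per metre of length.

Q' = 9860 kW/m

Q' = 2πk·ΔT/ln(r₂/r₁) = 2π × 431 × 298.6 / ln(0.127/0.117) = 9.86×10^6 W/m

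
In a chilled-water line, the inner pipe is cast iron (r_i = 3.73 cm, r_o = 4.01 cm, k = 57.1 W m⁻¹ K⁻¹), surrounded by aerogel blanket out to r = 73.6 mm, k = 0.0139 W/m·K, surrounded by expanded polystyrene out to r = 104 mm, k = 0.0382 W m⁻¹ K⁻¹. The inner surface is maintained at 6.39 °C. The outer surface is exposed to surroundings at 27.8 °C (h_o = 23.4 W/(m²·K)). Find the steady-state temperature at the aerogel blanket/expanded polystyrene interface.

Treat each layer as a resistance in series:
  R'_cast iron = ln(0.0401/0.0373)/(2πk) = 0.07238/(2π·57.1) = 2.018×10^-4 m·K/W
  R'_aerogel blanket = ln(0.0736/0.0401)/(2πk) = 0.6073/(2π·0.0139) = 6.953 m·K/W
  R'_expanded polystyrene = ln(0.104/0.0736)/(2πk) = 0.3457/(2π·0.0382) = 1.441 m·K/W
  R'_conv,out = 1/(2πr h) = 1/(2π·0.104·23.4) = 0.06540 m·K/W
ΣR = 2.018×10^-4 + 6.953 + 1.441 + 0.06540 = 8.460 m·K/W
Q' = ΔT/ΣR = (6.39 °C − 27.8 °C)/8.460 = -2.531 W/m
From the inner boundary to the aerogel blanket/expanded polystyrene interface, ΣR_partial = 6.953 m·K/W.
T_interface = T_in − Q'·ΣR_partial = 6.39 °C − (-2.531)(6.953) = 24.0 °C

T = 24.0 °C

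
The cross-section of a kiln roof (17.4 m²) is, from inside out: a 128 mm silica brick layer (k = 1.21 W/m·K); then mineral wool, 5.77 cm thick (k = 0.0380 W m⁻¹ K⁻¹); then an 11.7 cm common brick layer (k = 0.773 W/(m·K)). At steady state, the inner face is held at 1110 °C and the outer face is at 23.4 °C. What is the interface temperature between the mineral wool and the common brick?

Resistance network (inner→outer):
  R_silica brick = L/(kA) = 0.128/(1.21·17.4) = 0.006080 K/W
  R_mineral wool = L/(kA) = 0.0577/(0.0380·17.4) = 0.08727 K/W
  R_common brick = L/(kA) = 0.117/(0.773·17.4) = 0.008699 K/W
ΣR = 0.006080 + 0.08727 + 0.008699 = 0.1020 K/W
Q = ΔT/ΣR = (1110 °C − 23.4 °C)/0.1020 = 10650 W
From the inner boundary to the mineral wool/common brick interface, ΣR_partial = 0.09335 K/W.
T_interface = T_in − Q·ΣR_partial = 1110 °C − (10650)(0.09335) = 116 °C

T = 116 °C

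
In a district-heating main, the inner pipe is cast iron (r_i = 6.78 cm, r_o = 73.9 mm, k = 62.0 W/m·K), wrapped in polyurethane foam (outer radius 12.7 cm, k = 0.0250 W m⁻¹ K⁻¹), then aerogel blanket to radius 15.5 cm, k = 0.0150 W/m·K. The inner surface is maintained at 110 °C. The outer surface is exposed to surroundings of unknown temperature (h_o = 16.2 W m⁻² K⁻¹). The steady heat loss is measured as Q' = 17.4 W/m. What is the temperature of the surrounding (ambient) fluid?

Sum the resistances:
  R'_cast iron = ln(0.0739/0.0678)/(2πk) = 0.08615/(2π·62.0) = 2.211×10^-4 m·K/W
  R'_polyurethane foam = ln(0.127/0.0739)/(2πk) = 0.5415/(2π·0.0250) = 3.447 m·K/W
  R'_aerogel blanket = ln(0.155/0.127)/(2πk) = 0.1992/(2π·0.0150) = 2.114 m·K/W
  R'_conv,out = 1/(2πr h) = 1/(2π·0.155·16.2) = 0.06338 m·K/W
ΣR = 5.625 m·K/W
ΔT = Q'·ΣR = 17.4 × 5.625 = 97.87 K
Heat flows outward, so T_out = T_in − ΔT = 110 − 97.87 = 12.1 °C

T_out = 12.1 °C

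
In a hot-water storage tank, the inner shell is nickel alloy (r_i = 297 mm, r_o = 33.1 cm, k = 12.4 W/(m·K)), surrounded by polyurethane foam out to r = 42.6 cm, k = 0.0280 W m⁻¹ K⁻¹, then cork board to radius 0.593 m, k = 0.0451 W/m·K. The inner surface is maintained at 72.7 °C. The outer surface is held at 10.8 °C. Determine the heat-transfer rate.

Series thermal resistances, inner to outer:
  R_nickel alloy = (1/0.297 − 1/0.331)/(4πk) = 0.3459/(4π·12.4) = 0.002220 K/W
  R_polyurethane foam = (1/0.331 − 1/0.426)/(4πk) = 0.6737/(4π·0.0280) = 1.915 K/W
  R_cork board = (1/0.426 − 1/0.593)/(4πk) = 0.6611/(4π·0.0451) = 1.166 K/W
ΣR = 0.002220 + 1.915 + 1.166 = 3.083 K/W
Q = ΔT/ΣR = (72.7 °C − 10.8 °C)/3.083 = 20.1 W

Q = 20.1 W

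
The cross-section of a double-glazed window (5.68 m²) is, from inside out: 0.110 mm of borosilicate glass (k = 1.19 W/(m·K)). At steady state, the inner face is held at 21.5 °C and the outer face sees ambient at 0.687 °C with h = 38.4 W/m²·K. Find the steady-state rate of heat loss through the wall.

Resistance network (inner→outer):
  R_borosilicate glass = L/(kA) = 1.10×10^-4/(1.19·5.68) = 1.627×10^-5 K/W
  R_conv,out = 1/(hA) = 1/(38.4·5.68) = 0.004585 K/W
ΣR = 1.627×10^-5 + 0.004585 = 0.004601 K/W
Q = ΔT/ΣR = (21.5 °C − 0.687 °C)/0.004601 = 4520 W

Q = 4520 W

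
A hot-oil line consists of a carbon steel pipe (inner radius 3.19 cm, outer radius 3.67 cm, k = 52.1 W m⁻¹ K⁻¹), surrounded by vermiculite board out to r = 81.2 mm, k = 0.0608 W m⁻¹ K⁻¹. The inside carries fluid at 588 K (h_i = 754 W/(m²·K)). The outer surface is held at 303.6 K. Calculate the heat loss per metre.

Q' = 136 W/m

Series thermal resistances, inner to outer:
  R'_conv,in = 1/(2πr h) = 1/(2π·0.0319·754) = 0.006617 m·K/W
  R'_carbon steel = ln(0.0367/0.0319)/(2πk) = 0.1402/(2π·52.1) = 4.282×10^-4 m·K/W
  R'_vermiculite board = ln(0.0812/0.0367)/(2πk) = 0.7941/(2π·0.0608) = 2.079 m·K/W
ΣR = 0.006617 + 4.282×10^-4 + 2.079 = 2.086 m·K/W
Q' = ΔT/ΣR = (588 K − 303.6 K)/2.086 = 136 W/m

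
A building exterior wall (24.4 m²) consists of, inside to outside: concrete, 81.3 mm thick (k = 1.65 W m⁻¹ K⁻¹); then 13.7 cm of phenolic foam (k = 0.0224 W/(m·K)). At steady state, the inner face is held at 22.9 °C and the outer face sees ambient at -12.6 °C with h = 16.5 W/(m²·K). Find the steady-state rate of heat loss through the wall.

Series thermal resistances, inner to outer:
  R_concrete = L/(kA) = 0.0813/(1.65·24.4) = 0.002019 K/W
  R_phenolic foam = L/(kA) = 0.137/(0.0224·24.4) = 0.2507 K/W
  R_conv,out = 1/(hA) = 1/(16.5·24.4) = 0.002484 K/W
ΣR = 0.002019 + 0.2507 + 0.002484 = 0.2552 K/W
Q = ΔT/ΣR = (22.9 °C − -12.6 °C)/0.2552 = 139 W

Q = 139 W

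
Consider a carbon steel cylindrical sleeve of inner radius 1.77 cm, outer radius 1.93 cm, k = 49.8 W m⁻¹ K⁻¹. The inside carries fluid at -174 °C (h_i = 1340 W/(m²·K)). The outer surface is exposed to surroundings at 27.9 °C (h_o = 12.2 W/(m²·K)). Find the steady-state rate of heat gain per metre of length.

Q' = 296 W/m

Treat each layer as a resistance in series:
  R'_conv,in = 1/(2πr h) = 1/(2π·0.0177·1340) = 0.006710 m·K/W
  R'_carbon steel = ln(0.0193/0.0177)/(2πk) = 0.08654/(2π·49.8) = 2.766×10^-4 m·K/W
  R'_conv,out = 1/(2πr h) = 1/(2π·0.0193·12.2) = 0.6759 m·K/W
ΣR = 0.006710 + 2.766×10^-4 + 0.6759 = 0.6829 m·K/W
Q' = ΔT/ΣR = (-174 °C − 27.9 °C)/0.6829 = -296 W/m
(Negative Q' ⇒ heat flows inward; heat gain = 296 W/m.)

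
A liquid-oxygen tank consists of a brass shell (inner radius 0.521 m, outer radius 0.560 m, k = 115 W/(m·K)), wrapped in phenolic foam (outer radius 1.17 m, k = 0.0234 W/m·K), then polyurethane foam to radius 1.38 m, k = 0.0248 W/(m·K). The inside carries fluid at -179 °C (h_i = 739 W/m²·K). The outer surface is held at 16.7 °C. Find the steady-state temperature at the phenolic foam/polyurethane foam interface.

T = -6.1 °C

Series thermal resistances, inner to outer:
  R_conv,in = 1/(4πr²h) = 1/(4π·0.521²·739) = 3.967×10^-4 K/W
  R_brass = (1/0.521 − 1/0.560)/(4πk) = 0.1337/(4π·115) = 9.250×10^-5 K/W
  R_phenolic foam = (1/0.560 − 1/1.17)/(4πk) = 0.9310/(4π·0.0234) = 3.166 K/W
  R_polyurethane foam = (1/1.17 − 1/1.38)/(4πk) = 0.1301/(4π·0.0248) = 0.4173 K/W
ΣR = 3.967×10^-4 + 9.250×10^-5 + 3.166 + 0.4173 = 3.584 K/W
Q = ΔT/ΣR = (-179 °C − 16.7 °C)/3.584 = -54.60 W
From the inner boundary to the phenolic foam/polyurethane foam interface, ΣR_partial = 3.166 K/W.
T_interface = T_in − Q·ΣR_partial = -179 °C − (-54.60)(3.166) = -6.1 °C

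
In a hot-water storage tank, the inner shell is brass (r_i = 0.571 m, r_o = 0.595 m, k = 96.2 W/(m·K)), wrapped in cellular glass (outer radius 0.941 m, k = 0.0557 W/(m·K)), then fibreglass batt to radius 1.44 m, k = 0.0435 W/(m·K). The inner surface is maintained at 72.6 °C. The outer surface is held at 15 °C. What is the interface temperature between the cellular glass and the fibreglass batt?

T = 39.9 °C

Treat each layer as a resistance in series:
  R_brass = (1/0.571 − 1/0.595)/(4πk) = 0.07064/(4π·96.2) = 5.844×10^-5 K/W
  R_cellular glass = (1/0.595 − 1/0.941)/(4πk) = 0.6180/(4π·0.0557) = 0.8829 K/W
  R_fibreglass batt = (1/0.941 − 1/1.44)/(4πk) = 0.3683/(4π·0.0435) = 0.6737 K/W
ΣR = 5.844×10^-5 + 0.8829 + 0.6737 = 1.557 K/W
Q = ΔT/ΣR = (72.6 °C − 15 °C)/1.557 = 36.99 W
From the inner boundary to the cellular glass/fibreglass batt interface, ΣR_partial = 0.8830 K/W.
T_interface = T_in − Q·ΣR_partial = 72.6 °C − (36.99)(0.8830) = 39.9 °C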